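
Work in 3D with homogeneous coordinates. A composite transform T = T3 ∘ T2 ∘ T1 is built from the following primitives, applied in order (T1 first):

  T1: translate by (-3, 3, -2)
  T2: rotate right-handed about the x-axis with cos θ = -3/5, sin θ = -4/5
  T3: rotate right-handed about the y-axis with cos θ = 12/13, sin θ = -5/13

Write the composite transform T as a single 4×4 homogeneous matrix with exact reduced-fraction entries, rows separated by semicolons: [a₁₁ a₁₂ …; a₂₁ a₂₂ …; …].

T = [12/13 4/13 3/13 -30/13; 0 -3/5 4/5 -17/5; 5/13 -48/65 -36/65 -147/65; 0 0 0 1]

T1 = [1 0 0 -3; 0 1 0 3; 0 0 1 -2; 0 0 0 1]
T2·T1 = [1 0 0 -3; 0 -3/5 4/5 -17/5; 0 -4/5 -3/5 -6/5; 0 0 0 1]
T3·…·T1 = [12/13 4/13 3/13 -30/13; 0 -3/5 4/5 -17/5; 5/13 -48/65 -36/65 -147/65; 0 0 0 1]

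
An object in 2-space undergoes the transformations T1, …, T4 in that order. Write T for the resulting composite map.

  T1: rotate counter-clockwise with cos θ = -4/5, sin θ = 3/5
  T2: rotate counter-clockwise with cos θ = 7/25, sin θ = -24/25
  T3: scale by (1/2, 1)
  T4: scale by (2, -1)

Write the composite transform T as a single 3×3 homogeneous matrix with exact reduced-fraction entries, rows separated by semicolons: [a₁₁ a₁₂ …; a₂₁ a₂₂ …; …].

T1 = [-4/5 -3/5 0; 3/5 -4/5 0; 0 0 1]
T2·T1 = [44/125 -117/125 0; 117/125 44/125 0; 0 0 1]
T3·…·T1 = [22/125 -117/250 0; 117/125 44/125 0; 0 0 1]
T4·…·T1 = [44/125 -117/125 0; -117/125 -44/125 0; 0 0 1]

T = [44/125 -117/125 0; -117/125 -44/125 0; 0 0 1]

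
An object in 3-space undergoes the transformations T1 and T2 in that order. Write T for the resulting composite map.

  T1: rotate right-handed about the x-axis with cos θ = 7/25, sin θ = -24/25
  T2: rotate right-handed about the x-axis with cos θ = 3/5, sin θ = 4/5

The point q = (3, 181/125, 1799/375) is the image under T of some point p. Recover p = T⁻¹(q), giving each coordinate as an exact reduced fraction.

T1 = [1 0 0 0; 0 7/25 24/25 0; 0 -24/25 7/25 0; 0 0 0 1]
T2·T1 = [1 0 0 0; 0 117/125 44/125 0; 0 -44/125 117/125 0; 0 0 0 1]
det M = 1; M⁻¹ = [1 0 0 0; 0 117/125 -44/125 0; 0 44/125 117/125 0; 0 0 0 1]
M⁻¹ · (3, 181/125, 1799/375)ᵀ = (3, -1/3, 5)ᵀ

p = (3, -1/3, 5)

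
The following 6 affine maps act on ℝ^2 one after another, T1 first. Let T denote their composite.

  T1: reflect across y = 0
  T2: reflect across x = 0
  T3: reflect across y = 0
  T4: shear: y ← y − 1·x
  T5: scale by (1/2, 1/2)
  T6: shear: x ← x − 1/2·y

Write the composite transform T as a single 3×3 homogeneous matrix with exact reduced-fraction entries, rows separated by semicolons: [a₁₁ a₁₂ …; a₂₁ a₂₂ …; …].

T1 = [1 0 0; 0 -1 0; 0 0 1]
T2·T1 = [-1 0 0; 0 -1 0; 0 0 1]
T3·…·T1 = [-1 0 0; 0 1 0; 0 0 1]
T4·…·T1 = [-1 0 0; 1 1 0; 0 0 1]
T5·…·T1 = [-1/2 0 0; 1/2 1/2 0; 0 0 1]
T6·…·T1 = [-3/4 -1/4 0; 1/2 1/2 0; 0 0 1]

T = [-3/4 -1/4 0; 1/2 1/2 0; 0 0 1]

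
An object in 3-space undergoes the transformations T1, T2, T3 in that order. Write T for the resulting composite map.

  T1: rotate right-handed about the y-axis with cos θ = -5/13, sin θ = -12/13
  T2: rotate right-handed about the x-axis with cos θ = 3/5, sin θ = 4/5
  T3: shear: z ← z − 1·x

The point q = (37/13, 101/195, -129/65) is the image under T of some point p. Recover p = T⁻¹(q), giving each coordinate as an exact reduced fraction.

T1 = [-5/13 0 -12/13 0; 0 1 0 0; 12/13 0 -5/13 0; 0 0 0 1]
T2·T1 = [-5/13 0 -12/13 0; -48/65 3/5 4/13 0; 36/65 4/5 -3/13 0; 0 0 0 1]
T3·…·T1 = [-5/13 0 -12/13 0; -48/65 3/5 4/13 0; 61/65 4/5 9/13 0; 0 0 0 1]
det M = 1; M⁻¹ = [11/65 -48/65 36/65 0; 4/5 3/5 4/5 0; -15/13 4/13 -3/13 0; 0 0 0 1]
M⁻¹ · (37/13, 101/195, -129/65)ᵀ = (-1, 1, -8/3)ᵀ

p = (-1, 1, -8/3)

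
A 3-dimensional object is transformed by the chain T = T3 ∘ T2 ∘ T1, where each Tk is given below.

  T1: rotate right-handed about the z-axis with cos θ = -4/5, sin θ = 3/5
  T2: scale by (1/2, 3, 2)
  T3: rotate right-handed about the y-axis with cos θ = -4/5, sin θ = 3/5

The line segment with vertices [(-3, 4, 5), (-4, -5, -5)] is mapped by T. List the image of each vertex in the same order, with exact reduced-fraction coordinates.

image vertices: (6, -15, -8), (-212/25, 24/5, 307/50)

T1 rotate right-handed about the z-axis with cos θ = -4/5, sin θ = 3/5: (-3, 4, 5) → (0, -5, 5); (-4, -5, -5) → (31/5, 8/5, -5)
T2 scale by (1/2, 3, 2): (0, -5, 5) → (0, -15, 10); (31/5, 8/5, -5) → (31/10, 24/5, -10)
T3 rotate right-handed about the y-axis with cos θ = -4/5, sin θ = 3/5: (0, -15, 10) → (6, -15, -8); (31/10, 24/5, -10) → (-212/25, 24/5, 307/50)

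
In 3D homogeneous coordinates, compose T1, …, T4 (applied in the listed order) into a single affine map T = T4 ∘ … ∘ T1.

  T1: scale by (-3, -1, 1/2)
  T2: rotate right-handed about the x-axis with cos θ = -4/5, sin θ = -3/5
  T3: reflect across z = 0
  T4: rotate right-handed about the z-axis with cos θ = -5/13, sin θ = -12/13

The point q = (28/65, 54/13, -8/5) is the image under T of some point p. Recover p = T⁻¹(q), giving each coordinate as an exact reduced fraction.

p = (4/3, 0, -4)

T1 = [-3 0 0 0; 0 -1 0 0; 0 0 1/2 0; 0 0 0 1]
T2·T1 = [-3 0 0 0; 0 4/5 3/10 0; 0 3/5 -2/5 0; 0 0 0 1]
T3·…·T1 = [-3 0 0 0; 0 4/5 3/10 0; 0 -3/5 2/5 0; 0 0 0 1]
T4·…·T1 = [15/13 48/65 18/65 0; 36/13 -4/13 -3/26 0; 0 -3/5 2/5 0; 0 0 0 1]
det M = -3/2; M⁻¹ = [5/39 4/13 0 0; 48/65 -4/13 -3/5 0; 72/65 -6/13 8/5 0; 0 0 0 1]
M⁻¹ · (28/65, 54/13, -8/5)ᵀ = (4/3, 0, -4)ᵀ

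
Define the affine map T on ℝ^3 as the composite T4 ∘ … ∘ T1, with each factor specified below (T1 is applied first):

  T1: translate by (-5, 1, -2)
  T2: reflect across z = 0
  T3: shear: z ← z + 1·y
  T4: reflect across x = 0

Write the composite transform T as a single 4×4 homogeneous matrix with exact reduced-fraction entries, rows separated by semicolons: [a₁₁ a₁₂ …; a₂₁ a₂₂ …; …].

T1 = [1 0 0 -5; 0 1 0 1; 0 0 1 -2; 0 0 0 1]
T2·T1 = [1 0 0 -5; 0 1 0 1; 0 0 -1 2; 0 0 0 1]
T3·…·T1 = [1 0 0 -5; 0 1 0 1; 0 1 -1 3; 0 0 0 1]
T4·…·T1 = [-1 0 0 5; 0 1 0 1; 0 1 -1 3; 0 0 0 1]

T = [-1 0 0 5; 0 1 0 1; 0 1 -1 3; 0 0 0 1]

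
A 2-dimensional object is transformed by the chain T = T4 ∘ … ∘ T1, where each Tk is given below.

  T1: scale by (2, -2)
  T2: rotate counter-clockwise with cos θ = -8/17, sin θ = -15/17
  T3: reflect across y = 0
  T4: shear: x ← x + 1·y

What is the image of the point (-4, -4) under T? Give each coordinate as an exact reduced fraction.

T(p) = (128/17, -56/17)

T1 scale by (2, -2): (-4, -4) → (-8, 8)
T2 rotate counter-clockwise with cos θ = -8/17, sin θ = -15/17: (-8, 8) → (184/17, 56/17)
T3 reflect across y = 0: (184/17, 56/17) → (184/17, -56/17)
T4 shear: x ← x + 1·y: (184/17, -56/17) → (128/17, -56/17)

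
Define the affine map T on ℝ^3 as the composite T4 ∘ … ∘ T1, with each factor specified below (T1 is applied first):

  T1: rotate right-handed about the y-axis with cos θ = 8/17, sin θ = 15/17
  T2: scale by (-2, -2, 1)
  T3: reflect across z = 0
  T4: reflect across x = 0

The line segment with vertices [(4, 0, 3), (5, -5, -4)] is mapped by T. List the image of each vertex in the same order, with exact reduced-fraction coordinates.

T1 rotate right-handed about the y-axis with cos θ = 8/17, sin θ = 15/17: (4, 0, 3) → (77/17, 0, -36/17); (5, -5, -4) → (-20/17, -5, -107/17)
T2 scale by (-2, -2, 1): (77/17, 0, -36/17) → (-154/17, 0, -36/17); (-20/17, -5, -107/17) → (40/17, 10, -107/17)
T3 reflect across z = 0: (-154/17, 0, -36/17) → (-154/17, 0, 36/17); (40/17, 10, -107/17) → (40/17, 10, 107/17)
T4 reflect across x = 0: (-154/17, 0, 36/17) → (154/17, 0, 36/17); (40/17, 10, 107/17) → (-40/17, 10, 107/17)

image vertices: (154/17, 0, 36/17), (-40/17, 10, 107/17)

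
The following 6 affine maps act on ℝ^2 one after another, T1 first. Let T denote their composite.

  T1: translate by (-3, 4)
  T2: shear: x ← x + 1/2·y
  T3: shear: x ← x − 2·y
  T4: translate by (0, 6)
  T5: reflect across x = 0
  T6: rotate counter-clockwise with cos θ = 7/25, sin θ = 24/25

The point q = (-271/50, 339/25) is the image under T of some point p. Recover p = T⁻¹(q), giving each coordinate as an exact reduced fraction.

p = (-4, -1)

T1 = [1 0 -3; 0 1 4; 0 0 1]
T2·T1 = [1 1/2 -1; 0 1 4; 0 0 1]
T3·…·T1 = [1 -3/2 -9; 0 1 4; 0 0 1]
T4·…·T1 = [1 -3/2 -9; 0 1 10; 0 0 1]
T5·…·T1 = [-1 3/2 9; 0 1 10; 0 0 1]
T6·…·T1 = [-7/25 -27/50 -177/25; -24/25 43/25 286/25; 0 0 1]
det M = -1; M⁻¹ = [-43/25 -27/50 -6; -24/25 7/25 -10; 0 0 1]
M⁻¹ · (-271/50, 339/25)ᵀ = (-4, -1)ᵀ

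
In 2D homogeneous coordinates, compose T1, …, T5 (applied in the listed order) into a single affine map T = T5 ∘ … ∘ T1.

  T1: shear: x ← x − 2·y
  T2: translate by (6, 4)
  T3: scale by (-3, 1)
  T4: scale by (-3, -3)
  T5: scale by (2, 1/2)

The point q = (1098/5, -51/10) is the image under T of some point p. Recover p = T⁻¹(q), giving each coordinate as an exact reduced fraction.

p = (5, -3/5)

T1 = [1 -2 0; 0 1 0; 0 0 1]
T2·T1 = [1 -2 6; 0 1 4; 0 0 1]
T3·…·T1 = [-3 6 -18; 0 1 4; 0 0 1]
T4·…·T1 = [9 -18 54; 0 -3 -12; 0 0 1]
T5·…·T1 = [18 -36 108; 0 -3/2 -6; 0 0 1]
det M = -27; M⁻¹ = [1/18 -4/3 -14; 0 -2/3 -4; 0 0 1]
M⁻¹ · (1098/5, -51/10)ᵀ = (5, -3/5)ᵀ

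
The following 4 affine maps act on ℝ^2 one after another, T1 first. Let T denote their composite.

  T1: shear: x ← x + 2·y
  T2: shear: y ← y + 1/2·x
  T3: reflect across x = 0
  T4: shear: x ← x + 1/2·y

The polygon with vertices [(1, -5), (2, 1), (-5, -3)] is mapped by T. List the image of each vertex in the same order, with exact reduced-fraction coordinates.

image vertices: (17/4, -19/2), (-5/2, 3), (27/4, -17/2)

T1 shear: x ← x + 2·y: (1, -5) → (-9, -5); (2, 1) → (4, 1); (-5, -3) → (-11, -3)
T2 shear: y ← y + 1/2·x: (-9, -5) → (-9, -19/2); (4, 1) → (4, 3); (-11, -3) → (-11, -17/2)
T3 reflect across x = 0: (-9, -19/2) → (9, -19/2); (4, 3) → (-4, 3); (-11, -17/2) → (11, -17/2)
T4 shear: x ← x + 1/2·y: (9, -19/2) → (17/4, -19/2); (-4, 3) → (-5/2, 3); (11, -17/2) → (27/4, -17/2)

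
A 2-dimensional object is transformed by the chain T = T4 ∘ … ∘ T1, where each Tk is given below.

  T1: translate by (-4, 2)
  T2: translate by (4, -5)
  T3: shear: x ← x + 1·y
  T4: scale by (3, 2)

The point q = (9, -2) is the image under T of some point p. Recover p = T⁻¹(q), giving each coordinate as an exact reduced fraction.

T1 = [1 0 -4; 0 1 2; 0 0 1]
T2·T1 = [1 0 0; 0 1 -3; 0 0 1]
T3·…·T1 = [1 1 -3; 0 1 -3; 0 0 1]
T4·…·T1 = [3 3 -9; 0 2 -6; 0 0 1]
det M = 6; M⁻¹ = [1/3 -1/2 0; 0 1/2 3; 0 0 1]
M⁻¹ · (9, -2)ᵀ = (4, 2)ᵀ

p = (4, 2)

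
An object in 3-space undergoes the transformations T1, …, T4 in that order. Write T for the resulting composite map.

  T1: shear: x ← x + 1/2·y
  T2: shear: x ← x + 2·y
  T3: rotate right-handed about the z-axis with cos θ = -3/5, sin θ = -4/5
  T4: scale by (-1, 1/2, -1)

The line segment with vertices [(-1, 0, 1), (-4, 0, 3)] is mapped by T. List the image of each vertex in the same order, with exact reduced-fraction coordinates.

image vertices: (-3/5, 2/5, -1), (-12/5, 8/5, -3)

T1 shear: x ← x + 1/2·y: (-1, 0, 1) → (-1, 0, 1); (-4, 0, 3) → (-4, 0, 3)
T2 shear: x ← x + 2·y: (-1, 0, 1) → (-1, 0, 1); (-4, 0, 3) → (-4, 0, 3)
T3 rotate right-handed about the z-axis with cos θ = -3/5, sin θ = -4/5: (-1, 0, 1) → (3/5, 4/5, 1); (-4, 0, 3) → (12/5, 16/5, 3)
T4 scale by (-1, 1/2, -1): (3/5, 4/5, 1) → (-3/5, 2/5, -1); (12/5, 16/5, 3) → (-12/5, 8/5, -3)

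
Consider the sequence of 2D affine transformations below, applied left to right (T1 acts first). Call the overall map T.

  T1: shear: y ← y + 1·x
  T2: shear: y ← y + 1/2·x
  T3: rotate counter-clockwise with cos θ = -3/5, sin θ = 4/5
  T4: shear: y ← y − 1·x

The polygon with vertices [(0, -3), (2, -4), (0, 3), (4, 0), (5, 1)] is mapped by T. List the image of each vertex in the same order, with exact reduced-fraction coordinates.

image vertices: (12/5, -3/5), (-2/5, 13/5), (-12/5, 3/5), (-36/5, 34/5), (-49/5, 87/10)

T1 shear: y ← y + 1·x: (0, -3) → (0, -3); (2, -4) → (2, -2); (0, 3) → (0, 3); (4, 0) → (4, 4); (5, 1) → (5, 6)
T2 shear: y ← y + 1/2·x: (0, -3) → (0, -3); (2, -2) → (2, -1); (0, 3) → (0, 3); (4, 4) → (4, 6); (5, 6) → (5, 17/2)
T3 rotate counter-clockwise with cos θ = -3/5, sin θ = 4/5: (0, -3) → (12/5, 9/5); (2, -1) → (-2/5, 11/5); (0, 3) → (-12/5, -9/5); (4, 6) → (-36/5, -2/5); (5, 17/2) → (-49/5, -11/10)
T4 shear: y ← y − 1·x: (12/5, 9/5) → (12/5, -3/5); (-2/5, 11/5) → (-2/5, 13/5); (-12/5, -9/5) → (-12/5, 3/5); (-36/5, -2/5) → (-36/5, 34/5); (-49/5, -11/10) → (-49/5, 87/10)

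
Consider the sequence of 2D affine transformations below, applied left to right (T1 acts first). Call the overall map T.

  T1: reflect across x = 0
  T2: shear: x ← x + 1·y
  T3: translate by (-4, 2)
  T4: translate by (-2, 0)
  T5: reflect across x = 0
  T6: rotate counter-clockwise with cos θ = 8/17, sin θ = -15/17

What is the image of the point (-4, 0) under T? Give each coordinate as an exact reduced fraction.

T(p) = (46/17, -14/17)

T1 reflect across x = 0: (-4, 0) → (4, 0)
T2 shear: x ← x + 1·y: (4, 0) → (4, 0)
T3 translate by (-4, 2): (4, 0) → (0, 2)
T4 translate by (-2, 0): (0, 2) → (-2, 2)
T5 reflect across x = 0: (-2, 2) → (2, 2)
T6 rotate counter-clockwise with cos θ = 8/17, sin θ = -15/17: (2, 2) → (46/17, -14/17)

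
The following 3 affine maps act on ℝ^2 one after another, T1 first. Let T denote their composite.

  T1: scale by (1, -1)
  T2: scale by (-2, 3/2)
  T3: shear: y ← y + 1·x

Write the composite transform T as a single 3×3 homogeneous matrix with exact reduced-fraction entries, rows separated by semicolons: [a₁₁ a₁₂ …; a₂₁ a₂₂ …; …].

T = [-2 0 0; -2 -3/2 0; 0 0 1]

T1 = [1 0 0; 0 -1 0; 0 0 1]
T2·T1 = [-2 0 0; 0 -3/2 0; 0 0 1]
T3·…·T1 = [-2 0 0; -2 -3/2 0; 0 0 1]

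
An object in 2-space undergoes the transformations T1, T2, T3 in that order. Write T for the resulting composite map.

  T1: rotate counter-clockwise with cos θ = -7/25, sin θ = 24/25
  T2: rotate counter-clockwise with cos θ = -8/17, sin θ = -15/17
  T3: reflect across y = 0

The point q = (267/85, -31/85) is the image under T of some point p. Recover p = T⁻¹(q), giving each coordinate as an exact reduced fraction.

p = (3, 1)

T1 = [-7/25 -24/25 0; 24/25 -7/25 0; 0 0 1]
T2·T1 = [416/425 87/425 0; -87/425 416/425 0; 0 0 1]
T3·…·T1 = [416/425 87/425 0; 87/425 -416/425 0; 0 0 1]
det M = -1; M⁻¹ = [416/425 87/425 0; 87/425 -416/425 0; 0 0 1]
M⁻¹ · (267/85, -31/85)ᵀ = (3, 1)ᵀ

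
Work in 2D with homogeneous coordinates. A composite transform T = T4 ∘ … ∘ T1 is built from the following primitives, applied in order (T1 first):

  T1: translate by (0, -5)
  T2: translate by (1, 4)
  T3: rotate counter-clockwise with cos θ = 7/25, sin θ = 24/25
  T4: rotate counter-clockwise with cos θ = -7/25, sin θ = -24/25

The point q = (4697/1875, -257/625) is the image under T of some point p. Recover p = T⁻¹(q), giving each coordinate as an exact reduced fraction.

p = (4/3, 2)

T1 = [1 0 0; 0 1 -5; 0 0 1]
T2·T1 = [1 0 1; 0 1 -1; 0 0 1]
T3·…·T1 = [7/25 -24/25 31/25; 24/25 7/25 17/25; 0 0 1]
T4·…·T1 = [527/625 336/625 191/625; -336/625 527/625 -863/625; 0 0 1]
det M = 1; M⁻¹ = [527/625 -336/625 -1; 336/625 527/625 1; 0 0 1]
M⁻¹ · (4697/1875, -257/625)ᵀ = (4/3, 2)ᵀ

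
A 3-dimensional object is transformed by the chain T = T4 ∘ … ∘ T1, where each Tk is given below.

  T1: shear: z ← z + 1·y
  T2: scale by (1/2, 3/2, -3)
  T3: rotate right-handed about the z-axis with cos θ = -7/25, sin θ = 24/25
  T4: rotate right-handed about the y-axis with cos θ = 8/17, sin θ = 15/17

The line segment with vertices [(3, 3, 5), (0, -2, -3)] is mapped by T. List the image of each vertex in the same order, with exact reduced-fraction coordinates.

T1 shear: z ← z + 1·y: (3, 3, 5) → (3, 3, 8); (0, -2, -3) → (0, -2, -5)
T2 scale by (1/2, 3/2, -3): (3, 3, 8) → (3/2, 9/2, -24); (0, -2, -5) → (0, -3, 15)
T3 rotate right-handed about the z-axis with cos θ = -7/25, sin θ = 24/25: (3/2, 9/2, -24) → (-237/50, 9/50, -24); (0, -3, 15) → (72/25, 21/25, 15)
T4 rotate right-handed about the y-axis with cos θ = 8/17, sin θ = 15/17: (-237/50, 9/50, -24) → (-9948/425, 9/50, -1209/170); (72/25, 21/25, 15) → (6201/425, 21/25, 384/85)

image vertices: (-9948/425, 9/50, -1209/170), (6201/425, 21/25, 384/85)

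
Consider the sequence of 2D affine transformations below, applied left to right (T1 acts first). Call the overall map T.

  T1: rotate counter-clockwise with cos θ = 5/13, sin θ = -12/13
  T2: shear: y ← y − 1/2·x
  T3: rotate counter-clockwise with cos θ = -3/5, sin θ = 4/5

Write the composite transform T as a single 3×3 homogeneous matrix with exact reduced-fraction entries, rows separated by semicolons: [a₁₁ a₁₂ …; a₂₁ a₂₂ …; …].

T1 = [5/13 12/13 0; -12/13 5/13 0; 0 0 1]
T2·T1 = [5/13 12/13 0; -29/26 -1/13 0; 0 0 1]
T3·…·T1 = [43/65 -32/65 0; 127/130 51/65 0; 0 0 1]

T = [43/65 -32/65 0; 127/130 51/65 0; 0 0 1]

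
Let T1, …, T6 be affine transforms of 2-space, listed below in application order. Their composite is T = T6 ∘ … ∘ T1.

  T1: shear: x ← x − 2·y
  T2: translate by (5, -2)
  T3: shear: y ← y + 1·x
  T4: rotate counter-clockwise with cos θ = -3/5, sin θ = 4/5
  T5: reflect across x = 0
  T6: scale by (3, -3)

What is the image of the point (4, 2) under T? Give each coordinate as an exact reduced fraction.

T1 shear: x ← x − 2·y: (4, 2) → (0, 2)
T2 translate by (5, -2): (0, 2) → (5, 0)
T3 shear: y ← y + 1·x: (5, 0) → (5, 5)
T4 rotate counter-clockwise with cos θ = -3/5, sin θ = 4/5: (5, 5) → (-7, 1)
T5 reflect across x = 0: (-7, 1) → (7, 1)
T6 scale by (3, -3): (7, 1) → (21, -3)

T(p) = (21, -3)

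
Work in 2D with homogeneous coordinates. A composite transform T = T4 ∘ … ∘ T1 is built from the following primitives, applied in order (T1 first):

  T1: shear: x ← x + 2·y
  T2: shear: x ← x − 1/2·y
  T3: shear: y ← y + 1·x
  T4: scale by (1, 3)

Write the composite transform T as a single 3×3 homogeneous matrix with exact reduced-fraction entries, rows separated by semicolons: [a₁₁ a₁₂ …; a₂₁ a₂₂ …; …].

T1 = [1 2 0; 0 1 0; 0 0 1]
T2·T1 = [1 3/2 0; 0 1 0; 0 0 1]
T3·…·T1 = [1 3/2 0; 1 5/2 0; 0 0 1]
T4·…·T1 = [1 3/2 0; 3 15/2 0; 0 0 1]

T = [1 3/2 0; 3 15/2 0; 0 0 1]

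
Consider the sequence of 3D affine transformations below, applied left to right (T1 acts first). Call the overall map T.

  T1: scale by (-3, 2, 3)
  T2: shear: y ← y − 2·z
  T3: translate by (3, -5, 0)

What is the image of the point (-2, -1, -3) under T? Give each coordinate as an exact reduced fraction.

T1 scale by (-3, 2, 3): (-2, -1, -3) → (6, -2, -9)
T2 shear: y ← y − 2·z: (6, -2, -9) → (6, 16, -9)
T3 translate by (3, -5, 0): (6, 16, -9) → (9, 11, -9)

T(p) = (9, 11, -9)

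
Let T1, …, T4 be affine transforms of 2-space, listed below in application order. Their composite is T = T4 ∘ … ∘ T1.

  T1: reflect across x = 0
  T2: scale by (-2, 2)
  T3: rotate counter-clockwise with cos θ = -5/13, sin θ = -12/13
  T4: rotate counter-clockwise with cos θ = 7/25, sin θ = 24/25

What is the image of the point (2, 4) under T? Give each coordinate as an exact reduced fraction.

T1 reflect across x = 0: (2, 4) → (-2, 4)
T2 scale by (-2, 2): (-2, 4) → (4, 8)
T3 rotate counter-clockwise with cos θ = -5/13, sin θ = -12/13: (4, 8) → (76/13, -88/13)
T4 rotate counter-clockwise with cos θ = 7/25, sin θ = 24/25: (76/13, -88/13) → (2644/325, 1208/325)

T(p) = (2644/325, 1208/325)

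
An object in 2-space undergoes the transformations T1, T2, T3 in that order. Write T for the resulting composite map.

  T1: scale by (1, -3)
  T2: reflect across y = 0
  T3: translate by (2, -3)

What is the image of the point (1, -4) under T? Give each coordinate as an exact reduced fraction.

T(p) = (3, -15)

T1 scale by (1, -3): (1, -4) → (1, 12)
T2 reflect across y = 0: (1, 12) → (1, -12)
T3 translate by (2, -3): (1, -12) → (3, -15)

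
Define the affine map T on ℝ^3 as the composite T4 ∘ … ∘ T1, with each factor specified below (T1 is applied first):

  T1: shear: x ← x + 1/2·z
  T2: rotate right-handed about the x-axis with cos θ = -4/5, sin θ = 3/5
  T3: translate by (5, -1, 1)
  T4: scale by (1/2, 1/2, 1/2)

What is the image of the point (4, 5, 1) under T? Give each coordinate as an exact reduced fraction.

T(p) = (19/4, -14/5, 8/5)

T1 shear: x ← x + 1/2·z: (4, 5, 1) → (9/2, 5, 1)
T2 rotate right-handed about the x-axis with cos θ = -4/5, sin θ = 3/5: (9/2, 5, 1) → (9/2, -23/5, 11/5)
T3 translate by (5, -1, 1): (9/2, -23/5, 11/5) → (19/2, -28/5, 16/5)
T4 scale by (1/2, 1/2, 1/2): (19/2, -28/5, 16/5) → (19/4, -14/5, 8/5)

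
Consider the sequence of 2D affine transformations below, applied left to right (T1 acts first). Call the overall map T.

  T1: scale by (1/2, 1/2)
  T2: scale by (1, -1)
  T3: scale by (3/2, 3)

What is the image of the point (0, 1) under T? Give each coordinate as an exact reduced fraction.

T(p) = (0, -3/2)

T1 scale by (1/2, 1/2): (0, 1) → (0, 1/2)
T2 scale by (1, -1): (0, 1/2) → (0, -1/2)
T3 scale by (3/2, 3): (0, -1/2) → (0, -3/2)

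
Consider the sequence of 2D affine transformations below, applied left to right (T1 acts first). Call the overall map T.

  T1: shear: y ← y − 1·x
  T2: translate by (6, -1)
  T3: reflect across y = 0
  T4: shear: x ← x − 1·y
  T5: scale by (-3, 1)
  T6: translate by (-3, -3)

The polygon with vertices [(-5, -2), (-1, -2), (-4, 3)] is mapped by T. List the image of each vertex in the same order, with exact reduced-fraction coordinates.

image vertices: (-12, -5), (-12, -1), (-27, -9)

T1 shear: y ← y − 1·x: (-5, -2) → (-5, 3); (-1, -2) → (-1, -1); (-4, 3) → (-4, 7)
T2 translate by (6, -1): (-5, 3) → (1, 2); (-1, -1) → (5, -2); (-4, 7) → (2, 6)
T3 reflect across y = 0: (1, 2) → (1, -2); (5, -2) → (5, 2); (2, 6) → (2, -6)
T4 shear: x ← x − 1·y: (1, -2) → (3, -2); (5, 2) → (3, 2); (2, -6) → (8, -6)
T5 scale by (-3, 1): (3, -2) → (-9, -2); (3, 2) → (-9, 2); (8, -6) → (-24, -6)
T6 translate by (-3, -3): (-9, -2) → (-12, -5); (-9, 2) → (-12, -1); (-24, -6) → (-27, -9)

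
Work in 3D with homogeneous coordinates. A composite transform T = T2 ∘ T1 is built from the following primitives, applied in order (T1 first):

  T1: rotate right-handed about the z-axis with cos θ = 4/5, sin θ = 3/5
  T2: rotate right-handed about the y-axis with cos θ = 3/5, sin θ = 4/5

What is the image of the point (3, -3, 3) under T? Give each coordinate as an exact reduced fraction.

T(p) = (123/25, -3/5, -39/25)

T1 rotate right-handed about the z-axis with cos θ = 4/5, sin θ = 3/5: (3, -3, 3) → (21/5, -3/5, 3)
T2 rotate right-handed about the y-axis with cos θ = 3/5, sin θ = 4/5: (21/5, -3/5, 3) → (123/25, -3/5, -39/25)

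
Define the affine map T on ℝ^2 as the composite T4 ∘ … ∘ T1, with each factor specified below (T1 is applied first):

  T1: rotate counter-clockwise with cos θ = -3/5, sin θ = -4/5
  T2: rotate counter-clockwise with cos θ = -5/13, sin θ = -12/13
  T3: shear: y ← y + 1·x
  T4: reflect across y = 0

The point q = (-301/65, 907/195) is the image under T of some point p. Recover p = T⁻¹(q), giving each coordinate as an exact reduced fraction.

T1 = [-3/5 4/5 0; -4/5 -3/5 0; 0 0 1]
T2·T1 = [-33/65 -56/65 0; 56/65 -33/65 0; 0 0 1]
T3·…·T1 = [-33/65 -56/65 0; 23/65 -89/65 0; 0 0 1]
T4·…·T1 = [-33/65 -56/65 0; -23/65 89/65 0; 0 0 1]
det M = -1; M⁻¹ = [-89/65 -56/65 0; -23/65 33/65 0; 0 0 1]
M⁻¹ · (-301/65, 907/195)ᵀ = (7/3, 4)ᵀ

p = (7/3, 4)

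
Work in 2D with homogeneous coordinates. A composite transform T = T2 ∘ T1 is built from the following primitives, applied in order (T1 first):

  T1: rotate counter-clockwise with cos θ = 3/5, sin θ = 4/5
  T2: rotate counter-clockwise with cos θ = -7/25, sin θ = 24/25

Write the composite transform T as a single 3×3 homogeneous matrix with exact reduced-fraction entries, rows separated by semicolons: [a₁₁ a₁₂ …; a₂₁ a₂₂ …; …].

T = [-117/125 -44/125 0; 44/125 -117/125 0; 0 0 1]

T1 = [3/5 -4/5 0; 4/5 3/5 0; 0 0 1]
T2·T1 = [-117/125 -44/125 0; 44/125 -117/125 0; 0 0 1]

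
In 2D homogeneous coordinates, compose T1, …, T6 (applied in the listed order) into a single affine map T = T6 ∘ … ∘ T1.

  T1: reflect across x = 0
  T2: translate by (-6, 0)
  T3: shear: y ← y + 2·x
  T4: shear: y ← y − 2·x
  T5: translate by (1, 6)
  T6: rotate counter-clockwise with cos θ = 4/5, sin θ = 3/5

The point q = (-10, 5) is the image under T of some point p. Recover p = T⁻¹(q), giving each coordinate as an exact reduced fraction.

p = (0, 4)

T1 = [-1 0 0; 0 1 0; 0 0 1]
T2·T1 = [-1 0 -6; 0 1 0; 0 0 1]
T3·…·T1 = [-1 0 -6; -2 1 -12; 0 0 1]
T4·…·T1 = [-1 0 -6; 0 1 0; 0 0 1]
T5·…·T1 = [-1 0 -5; 0 1 6; 0 0 1]
T6·…·T1 = [-4/5 -3/5 -38/5; -3/5 4/5 9/5; 0 0 1]
det M = -1; M⁻¹ = [-4/5 -3/5 -5; -3/5 4/5 -6; 0 0 1]
M⁻¹ · (-10, 5)ᵀ = (0, 4)ᵀ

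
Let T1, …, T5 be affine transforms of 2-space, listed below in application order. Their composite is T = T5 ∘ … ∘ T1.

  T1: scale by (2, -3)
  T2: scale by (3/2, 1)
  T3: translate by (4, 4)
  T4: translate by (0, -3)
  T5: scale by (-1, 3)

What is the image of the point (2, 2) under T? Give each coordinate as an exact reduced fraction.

T(p) = (-10, -15)

T1 scale by (2, -3): (2, 2) → (4, -6)
T2 scale by (3/2, 1): (4, -6) → (6, -6)
T3 translate by (4, 4): (6, -6) → (10, -2)
T4 translate by (0, -3): (10, -2) → (10, -5)
T5 scale by (-1, 3): (10, -5) → (-10, -15)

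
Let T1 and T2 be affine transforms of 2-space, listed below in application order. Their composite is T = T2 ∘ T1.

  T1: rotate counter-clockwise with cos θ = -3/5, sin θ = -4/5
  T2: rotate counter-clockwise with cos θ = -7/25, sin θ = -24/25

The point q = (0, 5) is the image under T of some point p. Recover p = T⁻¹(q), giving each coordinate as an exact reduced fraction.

T1 = [-3/5 4/5 0; -4/5 -3/5 0; 0 0 1]
T2·T1 = [-3/5 -4/5 0; 4/5 -3/5 0; 0 0 1]
det M = 1; M⁻¹ = [-3/5 4/5 0; -4/5 -3/5 0; 0 0 1]
M⁻¹ · (0, 5)ᵀ = (4, -3)ᵀ

p = (4, -3)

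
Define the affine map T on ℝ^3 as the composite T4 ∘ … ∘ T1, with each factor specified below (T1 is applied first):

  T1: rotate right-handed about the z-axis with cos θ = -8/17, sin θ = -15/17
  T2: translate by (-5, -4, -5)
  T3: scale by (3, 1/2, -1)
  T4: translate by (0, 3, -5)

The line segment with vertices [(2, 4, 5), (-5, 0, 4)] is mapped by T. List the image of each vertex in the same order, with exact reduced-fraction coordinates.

image vertices: (-123/17, -14/17, -5), (-135/17, 109/34, -4)

T1 rotate right-handed about the z-axis with cos θ = -8/17, sin θ = -15/17: (2, 4, 5) → (44/17, -62/17, 5); (-5, 0, 4) → (40/17, 75/17, 4)
T2 translate by (-5, -4, -5): (44/17, -62/17, 5) → (-41/17, -130/17, 0); (40/17, 75/17, 4) → (-45/17, 7/17, -1)
T3 scale by (3, 1/2, -1): (-41/17, -130/17, 0) → (-123/17, -65/17, 0); (-45/17, 7/17, -1) → (-135/17, 7/34, 1)
T4 translate by (0, 3, -5): (-123/17, -65/17, 0) → (-123/17, -14/17, -5); (-135/17, 7/34, 1) → (-135/17, 109/34, -4)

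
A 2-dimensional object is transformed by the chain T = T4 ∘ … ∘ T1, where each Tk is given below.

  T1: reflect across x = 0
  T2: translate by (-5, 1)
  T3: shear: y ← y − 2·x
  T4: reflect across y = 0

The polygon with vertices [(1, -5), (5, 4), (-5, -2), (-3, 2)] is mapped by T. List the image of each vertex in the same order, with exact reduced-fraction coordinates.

image vertices: (-6, -8), (-10, -25), (0, 1), (-2, -7)

T1 reflect across x = 0: (1, -5) → (-1, -5); (5, 4) → (-5, 4); (-5, -2) → (5, -2); (-3, 2) → (3, 2)
T2 translate by (-5, 1): (-1, -5) → (-6, -4); (-5, 4) → (-10, 5); (5, -2) → (0, -1); (3, 2) → (-2, 3)
T3 shear: y ← y − 2·x: (-6, -4) → (-6, 8); (-10, 5) → (-10, 25); (0, -1) → (0, -1); (-2, 3) → (-2, 7)
T4 reflect across y = 0: (-6, 8) → (-6, -8); (-10, 25) → (-10, -25); (0, -1) → (0, 1); (-2, 7) → (-2, -7)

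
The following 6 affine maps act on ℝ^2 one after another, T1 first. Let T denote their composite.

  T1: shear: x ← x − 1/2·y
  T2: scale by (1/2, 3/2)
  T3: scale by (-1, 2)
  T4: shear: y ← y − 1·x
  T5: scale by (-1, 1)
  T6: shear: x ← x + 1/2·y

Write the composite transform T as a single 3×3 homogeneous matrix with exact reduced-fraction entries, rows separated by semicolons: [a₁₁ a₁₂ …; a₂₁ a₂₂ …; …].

T1 = [1 -1/2 0; 0 1 0; 0 0 1]
T2·T1 = [1/2 -1/4 0; 0 3/2 0; 0 0 1]
T3·…·T1 = [-1/2 1/4 0; 0 3 0; 0 0 1]
T4·…·T1 = [-1/2 1/4 0; 1/2 11/4 0; 0 0 1]
T5·…·T1 = [1/2 -1/4 0; 1/2 11/4 0; 0 0 1]
T6·…·T1 = [3/4 9/8 0; 1/2 11/4 0; 0 0 1]

T = [3/4 9/8 0; 1/2 11/4 0; 0 0 1]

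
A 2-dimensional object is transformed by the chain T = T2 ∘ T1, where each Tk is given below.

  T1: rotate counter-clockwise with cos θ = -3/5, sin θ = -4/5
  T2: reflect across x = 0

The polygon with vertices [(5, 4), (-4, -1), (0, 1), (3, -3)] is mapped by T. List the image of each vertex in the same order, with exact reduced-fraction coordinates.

T1 rotate counter-clockwise with cos θ = -3/5, sin θ = -4/5: (5, 4) → (1/5, -32/5); (-4, -1) → (8/5, 19/5); (0, 1) → (4/5, -3/5); (3, -3) → (-21/5, -3/5)
T2 reflect across x = 0: (1/5, -32/5) → (-1/5, -32/5); (8/5, 19/5) → (-8/5, 19/5); (4/5, -3/5) → (-4/5, -3/5); (-21/5, -3/5) → (21/5, -3/5)

image vertices: (-1/5, -32/5), (-8/5, 19/5), (-4/5, -3/5), (21/5, -3/5)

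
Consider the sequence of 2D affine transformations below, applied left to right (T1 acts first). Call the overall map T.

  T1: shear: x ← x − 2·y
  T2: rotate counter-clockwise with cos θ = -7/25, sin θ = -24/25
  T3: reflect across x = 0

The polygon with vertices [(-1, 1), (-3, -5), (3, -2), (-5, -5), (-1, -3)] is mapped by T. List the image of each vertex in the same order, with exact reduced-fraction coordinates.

image vertices: (-9/5, 13/5), (169/25, -133/25), (97/25, -154/25), (31/5, -17/5), (107/25, -99/25)

T1 shear: x ← x − 2·y: (-1, 1) → (-3, 1); (-3, -5) → (7, -5); (3, -2) → (7, -2); (-5, -5) → (5, -5); (-1, -3) → (5, -3)
T2 rotate counter-clockwise with cos θ = -7/25, sin θ = -24/25: (-3, 1) → (9/5, 13/5); (7, -5) → (-169/25, -133/25); (7, -2) → (-97/25, -154/25); (5, -5) → (-31/5, -17/5); (5, -3) → (-107/25, -99/25)
T3 reflect across x = 0: (9/5, 13/5) → (-9/5, 13/5); (-169/25, -133/25) → (169/25, -133/25); (-97/25, -154/25) → (97/25, -154/25); (-31/5, -17/5) → (31/5, -17/5); (-107/25, -99/25) → (107/25, -99/25)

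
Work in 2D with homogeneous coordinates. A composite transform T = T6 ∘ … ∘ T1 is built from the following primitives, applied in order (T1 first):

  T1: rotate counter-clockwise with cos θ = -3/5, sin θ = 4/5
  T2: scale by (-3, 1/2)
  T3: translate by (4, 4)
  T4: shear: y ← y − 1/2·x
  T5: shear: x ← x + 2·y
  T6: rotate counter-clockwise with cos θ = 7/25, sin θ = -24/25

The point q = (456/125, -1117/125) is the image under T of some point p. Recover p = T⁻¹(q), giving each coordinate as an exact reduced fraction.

T1 = [-3/5 -4/5 0; 4/5 -3/5 0; 0 0 1]
T2·T1 = [9/5 12/5 0; 2/5 -3/10 0; 0 0 1]
T3·…·T1 = [9/5 12/5 4; 2/5 -3/10 4; 0 0 1]
T4·…·T1 = [9/5 12/5 4; -1/2 -3/2 2; 0 0 1]
T5·…·T1 = [4/5 -3/5 8; -1/2 -3/2 2; 0 0 1]
T6·…·T1 = [-32/125 -201/125 104/25; -227/250 39/250 -178/25; 0 0 1]
det M = -3/2; M⁻¹ = [-13/125 -134/125 -36/5; -227/375 64/375 56/15; 0 0 1]
M⁻¹ · (456/125, -1117/125)ᵀ = (2, 0)ᵀ

p = (2, 0)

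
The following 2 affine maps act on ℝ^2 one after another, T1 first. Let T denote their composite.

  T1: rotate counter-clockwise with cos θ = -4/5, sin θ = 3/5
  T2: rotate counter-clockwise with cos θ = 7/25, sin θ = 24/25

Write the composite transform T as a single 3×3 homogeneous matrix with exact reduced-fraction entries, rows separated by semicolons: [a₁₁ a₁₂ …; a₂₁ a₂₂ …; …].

T1 = [-4/5 -3/5 0; 3/5 -4/5 0; 0 0 1]
T2·T1 = [-4/5 3/5 0; -3/5 -4/5 0; 0 0 1]

T = [-4/5 3/5 0; -3/5 -4/5 0; 0 0 1]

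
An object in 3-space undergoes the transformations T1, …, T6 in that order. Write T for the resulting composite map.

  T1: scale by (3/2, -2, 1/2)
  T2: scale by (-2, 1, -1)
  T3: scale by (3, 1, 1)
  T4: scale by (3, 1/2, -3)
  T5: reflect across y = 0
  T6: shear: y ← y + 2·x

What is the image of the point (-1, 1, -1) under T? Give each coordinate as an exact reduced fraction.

T1 scale by (3/2, -2, 1/2): (-1, 1, -1) → (-3/2, -2, -1/2)
T2 scale by (-2, 1, -1): (-3/2, -2, -1/2) → (3, -2, 1/2)
T3 scale by (3, 1, 1): (3, -2, 1/2) → (9, -2, 1/2)
T4 scale by (3, 1/2, -3): (9, -2, 1/2) → (27, -1, -3/2)
T5 reflect across y = 0: (27, -1, -3/2) → (27, 1, -3/2)
T6 shear: y ← y + 2·x: (27, 1, -3/2) → (27, 55, -3/2)

T(p) = (27, 55, -3/2)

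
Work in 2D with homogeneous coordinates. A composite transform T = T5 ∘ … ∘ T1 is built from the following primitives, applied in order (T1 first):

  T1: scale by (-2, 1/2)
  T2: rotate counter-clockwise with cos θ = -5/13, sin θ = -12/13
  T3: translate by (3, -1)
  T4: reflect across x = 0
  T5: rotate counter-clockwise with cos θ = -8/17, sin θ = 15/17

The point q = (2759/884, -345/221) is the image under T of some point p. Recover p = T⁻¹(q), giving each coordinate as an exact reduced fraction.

T1 = [-2 0 0; 0 1/2 0; 0 0 1]
T2·T1 = [10/13 6/13 0; 24/13 -5/26 0; 0 0 1]
T3·…·T1 = [10/13 6/13 3; 24/13 -5/26 -1; 0 0 1]
T4·…·T1 = [-10/13 -6/13 -3; 24/13 -5/26 -1; 0 0 1]
T5·…·T1 = [-280/221 171/442 39/17; -342/221 -70/221 -37/17; 0 0 1]
det M = 1; M⁻¹ = [-70/221 -171/442 -3/26; 342/221 -280/221 -82/13; 0 0 1]
M⁻¹ · (2759/884, -345/221)ᵀ = (-1/2, 1/2)ᵀ

p = (-1/2, 1/2)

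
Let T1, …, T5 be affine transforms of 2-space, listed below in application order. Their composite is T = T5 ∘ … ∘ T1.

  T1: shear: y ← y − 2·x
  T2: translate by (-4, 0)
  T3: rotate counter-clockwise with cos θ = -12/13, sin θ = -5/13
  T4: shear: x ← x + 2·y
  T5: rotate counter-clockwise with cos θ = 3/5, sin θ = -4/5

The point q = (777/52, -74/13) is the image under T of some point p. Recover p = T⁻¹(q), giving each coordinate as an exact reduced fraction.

T1 = [1 0 0; -2 1 0; 0 0 1]
T2·T1 = [1 0 -4; -2 1 0; 0 0 1]
T3·…·T1 = [-22/13 5/13 48/13; 19/13 -12/13 20/13; 0 0 1]
T4·…·T1 = [16/13 -19/13 88/13; 19/13 -12/13 20/13; 0 0 1]
T5·…·T1 = [124/65 -21/13 344/65; -7/65 8/13 -292/65; 0 0 1]
det M = 1; M⁻¹ = [8/13 21/13 4; 7/65 124/65 8; 0 0 1]
M⁻¹ · (777/52, -74/13)ᵀ = (4, -5/4)ᵀ

p = (4, -5/4)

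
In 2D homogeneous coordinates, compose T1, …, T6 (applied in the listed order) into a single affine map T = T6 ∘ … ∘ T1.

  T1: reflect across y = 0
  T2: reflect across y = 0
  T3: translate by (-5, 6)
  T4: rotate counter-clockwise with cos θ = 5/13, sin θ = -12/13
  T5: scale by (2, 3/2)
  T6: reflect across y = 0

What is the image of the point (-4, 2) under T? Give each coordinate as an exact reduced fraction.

T1 reflect across y = 0: (-4, 2) → (-4, -2)
T2 reflect across y = 0: (-4, -2) → (-4, 2)
T3 translate by (-5, 6): (-4, 2) → (-9, 8)
T4 rotate counter-clockwise with cos θ = 5/13, sin θ = -12/13: (-9, 8) → (51/13, 148/13)
T5 scale by (2, 3/2): (51/13, 148/13) → (102/13, 222/13)
T6 reflect across y = 0: (102/13, 222/13) → (102/13, -222/13)

T(p) = (102/13, -222/13)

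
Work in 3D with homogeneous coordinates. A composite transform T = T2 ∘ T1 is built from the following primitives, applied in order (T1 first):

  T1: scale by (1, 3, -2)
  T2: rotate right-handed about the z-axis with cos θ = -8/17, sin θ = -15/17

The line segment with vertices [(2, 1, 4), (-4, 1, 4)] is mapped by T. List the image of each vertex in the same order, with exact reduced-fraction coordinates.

T1 scale by (1, 3, -2): (2, 1, 4) → (2, 3, -8); (-4, 1, 4) → (-4, 3, -8)
T2 rotate right-handed about the z-axis with cos θ = -8/17, sin θ = -15/17: (2, 3, -8) → (29/17, -54/17, -8); (-4, 3, -8) → (77/17, 36/17, -8)

image vertices: (29/17, -54/17, -8), (77/17, 36/17, -8)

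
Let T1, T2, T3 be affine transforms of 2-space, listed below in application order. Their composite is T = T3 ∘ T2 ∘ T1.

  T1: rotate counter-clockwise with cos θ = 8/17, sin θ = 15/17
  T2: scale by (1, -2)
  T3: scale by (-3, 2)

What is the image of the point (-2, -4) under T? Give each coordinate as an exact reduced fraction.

T1 rotate counter-clockwise with cos θ = 8/17, sin θ = 15/17: (-2, -4) → (44/17, -62/17)
T2 scale by (1, -2): (44/17, -62/17) → (44/17, 124/17)
T3 scale by (-3, 2): (44/17, 124/17) → (-132/17, 248/17)

T(p) = (-132/17, 248/17)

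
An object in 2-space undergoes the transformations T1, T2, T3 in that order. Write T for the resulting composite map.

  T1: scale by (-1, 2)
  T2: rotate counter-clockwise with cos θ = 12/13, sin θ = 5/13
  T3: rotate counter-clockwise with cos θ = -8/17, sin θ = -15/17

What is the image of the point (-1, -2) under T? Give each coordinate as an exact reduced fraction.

T(p) = (-53/13, -8/13)

T1 scale by (-1, 2): (-1, -2) → (1, -4)
T2 rotate counter-clockwise with cos θ = 12/13, sin θ = 5/13: (1, -4) → (32/13, -43/13)
T3 rotate counter-clockwise with cos θ = -8/17, sin θ = -15/17: (32/13, -43/13) → (-53/13, -8/13)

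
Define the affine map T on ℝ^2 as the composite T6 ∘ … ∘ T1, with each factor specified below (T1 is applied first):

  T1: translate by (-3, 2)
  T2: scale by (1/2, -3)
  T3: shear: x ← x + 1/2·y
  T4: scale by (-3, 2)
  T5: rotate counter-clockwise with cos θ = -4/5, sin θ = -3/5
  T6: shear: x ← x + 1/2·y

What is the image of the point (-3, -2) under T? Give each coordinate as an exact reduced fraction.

T1 translate by (-3, 2): (-3, -2) → (-6, 0)
T2 scale by (1/2, -3): (-6, 0) → (-3, 0)
T3 shear: x ← x + 1/2·y: (-3, 0) → (-3, 0)
T4 scale by (-3, 2): (-3, 0) → (9, 0)
T5 rotate counter-clockwise with cos θ = -4/5, sin θ = -3/5: (9, 0) → (-36/5, -27/5)
T6 shear: x ← x + 1/2·y: (-36/5, -27/5) → (-99/10, -27/5)

T(p) = (-99/10, -27/5)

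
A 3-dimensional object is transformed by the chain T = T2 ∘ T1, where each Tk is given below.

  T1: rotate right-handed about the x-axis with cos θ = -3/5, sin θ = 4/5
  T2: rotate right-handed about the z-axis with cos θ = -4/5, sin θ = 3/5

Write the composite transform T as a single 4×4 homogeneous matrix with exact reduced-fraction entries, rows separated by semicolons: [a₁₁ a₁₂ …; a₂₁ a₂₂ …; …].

T = [-4/5 9/25 12/25 0; 3/5 12/25 16/25 0; 0 4/5 -3/5 0; 0 0 0 1]

T1 = [1 0 0 0; 0 -3/5 -4/5 0; 0 4/5 -3/5 0; 0 0 0 1]
T2·T1 = [-4/5 9/25 12/25 0; 3/5 12/25 16/25 0; 0 4/5 -3/5 0; 0 0 0 1]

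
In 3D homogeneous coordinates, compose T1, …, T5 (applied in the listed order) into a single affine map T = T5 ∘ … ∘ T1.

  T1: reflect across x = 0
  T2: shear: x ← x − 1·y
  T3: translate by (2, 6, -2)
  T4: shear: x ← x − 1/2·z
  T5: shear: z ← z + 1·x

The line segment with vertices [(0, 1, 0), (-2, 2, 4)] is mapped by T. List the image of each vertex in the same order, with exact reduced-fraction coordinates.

T1 reflect across x = 0: (0, 1, 0) → (0, 1, 0); (-2, 2, 4) → (2, 2, 4)
T2 shear: x ← x − 1·y: (0, 1, 0) → (-1, 1, 0); (2, 2, 4) → (0, 2, 4)
T3 translate by (2, 6, -2): (-1, 1, 0) → (1, 7, -2); (0, 2, 4) → (2, 8, 2)
T4 shear: x ← x − 1/2·z: (1, 7, -2) → (2, 7, -2); (2, 8, 2) → (1, 8, 2)
T5 shear: z ← z + 1·x: (2, 7, -2) → (2, 7, 0); (1, 8, 2) → (1, 8, 3)

image vertices: (2, 7, 0), (1, 8, 3)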